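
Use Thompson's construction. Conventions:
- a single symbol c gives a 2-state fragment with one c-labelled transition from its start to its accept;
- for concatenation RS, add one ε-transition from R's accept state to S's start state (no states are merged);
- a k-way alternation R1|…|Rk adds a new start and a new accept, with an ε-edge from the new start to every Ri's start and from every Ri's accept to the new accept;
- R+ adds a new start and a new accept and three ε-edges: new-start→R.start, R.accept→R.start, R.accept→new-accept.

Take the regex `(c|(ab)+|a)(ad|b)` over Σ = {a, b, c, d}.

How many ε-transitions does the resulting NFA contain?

Bottom-up over the parse tree:
Each of the 7 symbol leaves contributes 0 ε-transitions.
  ab → 1 ε-transition
  (ab)+ → 4 ε-transitions
  c|(ab)+|a → 10 ε-transitions
  ad → 1 ε-transition
  ad|b → 5 ε-transitions
  (c|(ab)+|a)(ad|b) → 16 ε-transitions

16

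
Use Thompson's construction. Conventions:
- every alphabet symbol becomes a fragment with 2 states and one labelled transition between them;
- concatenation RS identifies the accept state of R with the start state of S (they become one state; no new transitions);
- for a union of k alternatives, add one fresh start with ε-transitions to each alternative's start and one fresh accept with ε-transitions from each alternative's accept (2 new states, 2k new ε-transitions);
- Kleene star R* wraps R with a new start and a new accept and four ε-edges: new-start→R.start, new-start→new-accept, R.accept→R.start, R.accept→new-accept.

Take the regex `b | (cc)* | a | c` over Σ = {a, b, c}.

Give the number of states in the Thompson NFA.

Per subexpression:
Each of the 5 symbol leaves contributes a 2-state fragment.
  cc = 3 states
  (cc)* = 5 states
  b | (cc)* | a | c = 13 states

13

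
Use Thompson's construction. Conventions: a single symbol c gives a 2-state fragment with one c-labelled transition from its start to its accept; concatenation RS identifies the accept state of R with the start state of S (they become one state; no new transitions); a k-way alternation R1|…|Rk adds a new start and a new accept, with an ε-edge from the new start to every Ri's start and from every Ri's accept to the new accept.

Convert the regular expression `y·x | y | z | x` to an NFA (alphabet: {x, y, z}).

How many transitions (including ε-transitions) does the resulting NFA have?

Building bottom-up:
Each of the 5 symbol leaves contributes 1 transition (1 symbol, 0 ε).
  y·x — 2 transitions (2 symbol, 0 ε)
  y·x | y | z | x — 13 transitions (5 symbol, 8 ε)

13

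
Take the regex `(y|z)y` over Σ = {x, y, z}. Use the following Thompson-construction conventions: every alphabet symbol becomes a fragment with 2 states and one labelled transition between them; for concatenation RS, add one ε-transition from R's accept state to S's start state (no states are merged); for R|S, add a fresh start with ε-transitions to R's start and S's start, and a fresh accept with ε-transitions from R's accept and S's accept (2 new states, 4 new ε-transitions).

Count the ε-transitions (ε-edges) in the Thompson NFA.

5

By structural recursion:
Each of the 3 symbol leaves contributes 0 ε-transitions.
  y|z — 4 ε-transitions
  (y|z)y — 5 ε-transitions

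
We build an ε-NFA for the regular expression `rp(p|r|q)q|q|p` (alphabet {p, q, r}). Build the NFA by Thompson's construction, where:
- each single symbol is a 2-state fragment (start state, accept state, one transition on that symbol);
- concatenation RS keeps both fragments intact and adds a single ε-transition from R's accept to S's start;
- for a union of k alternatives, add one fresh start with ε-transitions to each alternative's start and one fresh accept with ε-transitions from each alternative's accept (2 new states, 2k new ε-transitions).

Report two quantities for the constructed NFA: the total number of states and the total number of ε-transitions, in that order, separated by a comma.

Recursing over subexpressions:
Each of the 8 symbol leaves contributes 2 states and 0 ε-transitions.
  p|r|q : 8 states, 6 ε-transitions
  rp(p|r|q)q : 14 states, 9 ε-transitions
  rp(p|r|q)q|q|p : 20 states, 15 ε-transitions

20, 15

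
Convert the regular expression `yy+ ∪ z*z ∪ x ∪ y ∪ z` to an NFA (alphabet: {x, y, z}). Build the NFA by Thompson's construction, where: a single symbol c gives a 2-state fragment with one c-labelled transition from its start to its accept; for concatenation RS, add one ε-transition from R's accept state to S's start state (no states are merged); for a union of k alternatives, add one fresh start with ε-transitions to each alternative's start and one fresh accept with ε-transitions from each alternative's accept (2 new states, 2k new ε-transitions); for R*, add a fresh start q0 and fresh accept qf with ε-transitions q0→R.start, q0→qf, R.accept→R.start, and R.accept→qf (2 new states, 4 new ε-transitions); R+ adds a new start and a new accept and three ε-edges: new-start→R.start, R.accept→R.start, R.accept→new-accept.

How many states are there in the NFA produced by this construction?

20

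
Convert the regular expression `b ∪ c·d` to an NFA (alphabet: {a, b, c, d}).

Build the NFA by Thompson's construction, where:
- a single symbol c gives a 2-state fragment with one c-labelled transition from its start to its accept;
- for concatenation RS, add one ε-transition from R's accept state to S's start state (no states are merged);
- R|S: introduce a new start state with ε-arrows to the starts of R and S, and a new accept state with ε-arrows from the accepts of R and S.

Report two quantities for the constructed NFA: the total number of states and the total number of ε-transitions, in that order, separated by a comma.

8, 5

Building bottom-up:
Each of the 3 symbol leaves contributes 2 states and 0 ε-transitions.
  c·d : 4 states, 1 ε-transition
  b ∪ c·d : 8 states, 5 ε-transitions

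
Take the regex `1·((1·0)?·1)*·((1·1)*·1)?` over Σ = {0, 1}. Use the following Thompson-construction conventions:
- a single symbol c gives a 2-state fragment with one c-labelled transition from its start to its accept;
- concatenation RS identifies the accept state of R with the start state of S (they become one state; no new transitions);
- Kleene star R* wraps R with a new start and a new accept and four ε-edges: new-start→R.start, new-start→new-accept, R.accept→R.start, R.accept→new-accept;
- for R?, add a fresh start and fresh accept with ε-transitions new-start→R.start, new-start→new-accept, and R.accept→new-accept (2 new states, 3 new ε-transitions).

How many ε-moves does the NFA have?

Per subexpression:
Each of the 7 symbol leaves contributes 0 ε-transitions.
  1·0 : 0 ε-transitions
  (1·0)? : 3 ε-transitions
  (1·0)?·1 : 3 ε-transitions
  ((1·0)?·1)* : 7 ε-transitions
  1·1 : 0 ε-transitions
  (1·1)* : 4 ε-transitions
  (1·1)*·1 : 4 ε-transitions
  ((1·1)*·1)? : 7 ε-transitions
  1·((1·0)?·1)*·((1·1)*·1)? : 14 ε-transitions

14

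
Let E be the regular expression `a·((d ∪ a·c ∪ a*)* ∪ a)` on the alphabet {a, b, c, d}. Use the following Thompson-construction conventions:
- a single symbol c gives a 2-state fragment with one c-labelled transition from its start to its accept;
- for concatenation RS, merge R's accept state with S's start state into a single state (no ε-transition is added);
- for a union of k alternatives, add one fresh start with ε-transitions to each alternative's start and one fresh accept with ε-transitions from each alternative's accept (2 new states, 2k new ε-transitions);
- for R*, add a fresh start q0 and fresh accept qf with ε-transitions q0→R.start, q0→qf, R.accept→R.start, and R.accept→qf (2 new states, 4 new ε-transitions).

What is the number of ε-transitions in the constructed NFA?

By structural recursion:
Each of the 6 symbol leaves contributes 0 ε-transitions.
  a·c = 0 ε-transitions
  a* = 4 ε-transitions
  d ∪ a·c ∪ a* = 10 ε-transitions
  (d ∪ a·c ∪ a*)* = 14 ε-transitions
  (d ∪ a·c ∪ a*)* ∪ a = 18 ε-transitions
  a·((d ∪ a·c ∪ a*)* ∪ a) = 18 ε-transitions

18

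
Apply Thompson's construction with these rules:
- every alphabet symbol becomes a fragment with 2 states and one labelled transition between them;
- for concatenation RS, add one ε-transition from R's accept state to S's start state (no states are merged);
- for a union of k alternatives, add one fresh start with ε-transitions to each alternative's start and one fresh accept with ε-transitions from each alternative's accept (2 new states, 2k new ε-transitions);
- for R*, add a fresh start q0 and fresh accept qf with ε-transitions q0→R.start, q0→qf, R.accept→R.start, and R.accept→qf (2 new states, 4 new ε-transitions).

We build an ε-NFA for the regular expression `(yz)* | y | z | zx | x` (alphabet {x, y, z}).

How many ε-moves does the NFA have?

Per subexpression:
Each of the 7 symbol leaves contributes 0 ε-transitions.
  yz = 1 ε-transition
  (yz)* = 5 ε-transitions
  zx = 1 ε-transition
  (yz)* | y | z | zx | x = 16 ε-transitions

16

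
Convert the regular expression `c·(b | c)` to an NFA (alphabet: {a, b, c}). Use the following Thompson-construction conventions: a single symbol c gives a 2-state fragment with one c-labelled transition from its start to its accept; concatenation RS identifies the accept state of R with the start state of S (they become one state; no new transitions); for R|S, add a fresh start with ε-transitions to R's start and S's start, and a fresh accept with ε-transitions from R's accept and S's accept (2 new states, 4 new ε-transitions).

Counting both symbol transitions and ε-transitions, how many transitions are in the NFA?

7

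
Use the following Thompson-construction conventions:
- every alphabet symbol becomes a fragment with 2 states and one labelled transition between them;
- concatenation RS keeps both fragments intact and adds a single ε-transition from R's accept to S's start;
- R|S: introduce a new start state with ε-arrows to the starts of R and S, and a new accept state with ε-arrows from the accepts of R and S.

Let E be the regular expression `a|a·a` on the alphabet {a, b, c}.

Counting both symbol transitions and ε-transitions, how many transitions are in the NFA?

8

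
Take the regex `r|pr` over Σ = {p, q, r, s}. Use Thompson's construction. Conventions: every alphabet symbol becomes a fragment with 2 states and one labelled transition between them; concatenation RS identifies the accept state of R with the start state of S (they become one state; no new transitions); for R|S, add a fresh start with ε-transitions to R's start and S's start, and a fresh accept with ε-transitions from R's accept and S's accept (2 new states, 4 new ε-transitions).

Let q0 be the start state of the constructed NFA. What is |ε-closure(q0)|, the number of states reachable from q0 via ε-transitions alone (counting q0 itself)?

Work bottom-up. For each fragment F, track |ε-closure(F.start)| and whether F's accept lies in that closure (i.e. whether F accepts ε). A single-symbol fragment has closure size 1 and does not accept ε.
  pr : C equals the left operand's closure size = 1 (its accept is not ε-reachable, so the closure stops there)
  r|pr : C = 1 + 1 + 1 = 3 (the new accept is not ε-reachable since no branch accepts ε)

3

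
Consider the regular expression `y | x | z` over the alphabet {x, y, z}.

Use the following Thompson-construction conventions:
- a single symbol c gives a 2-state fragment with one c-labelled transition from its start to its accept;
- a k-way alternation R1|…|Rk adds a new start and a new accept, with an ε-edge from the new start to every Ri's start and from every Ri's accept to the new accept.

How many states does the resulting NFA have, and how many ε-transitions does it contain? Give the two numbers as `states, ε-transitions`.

8, 6

Bottom-up over the parse tree:
Each of the 3 symbol leaves contributes 2 states and 0 ε-transitions.
  y | x | z : 8 states, 6 ε-transitions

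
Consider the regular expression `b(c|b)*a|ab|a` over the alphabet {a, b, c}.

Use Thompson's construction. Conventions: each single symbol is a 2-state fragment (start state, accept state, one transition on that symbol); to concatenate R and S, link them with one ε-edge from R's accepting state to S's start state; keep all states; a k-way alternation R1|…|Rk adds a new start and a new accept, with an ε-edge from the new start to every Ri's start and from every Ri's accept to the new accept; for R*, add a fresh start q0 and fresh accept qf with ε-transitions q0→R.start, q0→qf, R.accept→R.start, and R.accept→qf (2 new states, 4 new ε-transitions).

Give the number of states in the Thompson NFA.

Building bottom-up:
Each of the 7 symbol leaves contributes a 2-state fragment.
  c|b — 6 states
  (c|b)* — 8 states
  b(c|b)*a — 12 states
  ab — 4 states
  b(c|b)*a|ab|a — 20 states

20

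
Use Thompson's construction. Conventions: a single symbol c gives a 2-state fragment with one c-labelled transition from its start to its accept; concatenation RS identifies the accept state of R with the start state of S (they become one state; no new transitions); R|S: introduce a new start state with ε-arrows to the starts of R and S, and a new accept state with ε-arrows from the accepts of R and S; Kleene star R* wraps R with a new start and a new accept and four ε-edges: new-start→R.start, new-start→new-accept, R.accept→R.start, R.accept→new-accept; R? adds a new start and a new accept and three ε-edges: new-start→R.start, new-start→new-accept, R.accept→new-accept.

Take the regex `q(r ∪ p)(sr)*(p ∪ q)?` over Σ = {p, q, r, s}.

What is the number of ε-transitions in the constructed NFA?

15

By structural recursion:
Each of the 7 symbol leaves contributes 0 ε-transitions.
  r ∪ p → 4 ε-transitions
  sr → 0 ε-transitions
  (sr)* → 4 ε-transitions
  p ∪ q → 4 ε-transitions
  (p ∪ q)? → 7 ε-transitions
  q(r ∪ p)(sr)*(p ∪ q)? → 15 ε-transitions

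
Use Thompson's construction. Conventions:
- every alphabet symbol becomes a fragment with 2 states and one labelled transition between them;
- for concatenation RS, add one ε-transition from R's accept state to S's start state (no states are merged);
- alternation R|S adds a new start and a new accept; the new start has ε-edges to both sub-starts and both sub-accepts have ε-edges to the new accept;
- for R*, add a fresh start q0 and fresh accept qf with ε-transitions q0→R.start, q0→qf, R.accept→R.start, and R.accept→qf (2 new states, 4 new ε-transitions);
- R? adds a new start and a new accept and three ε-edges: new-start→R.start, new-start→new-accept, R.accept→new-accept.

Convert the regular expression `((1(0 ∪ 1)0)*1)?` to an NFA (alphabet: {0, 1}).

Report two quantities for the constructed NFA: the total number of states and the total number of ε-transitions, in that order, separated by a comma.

By structural recursion:
Each of the 5 symbol leaves contributes 2 states and 0 ε-transitions.
  0 ∪ 1 → 6 states, 4 ε-transitions
  1(0 ∪ 1)0 → 10 states, 6 ε-transitions
  (1(0 ∪ 1)0)* → 12 states, 10 ε-transitions
  (1(0 ∪ 1)0)*1 → 14 states, 11 ε-transitions
  ((1(0 ∪ 1)0)*1)? → 16 states, 14 ε-transitions

16, 14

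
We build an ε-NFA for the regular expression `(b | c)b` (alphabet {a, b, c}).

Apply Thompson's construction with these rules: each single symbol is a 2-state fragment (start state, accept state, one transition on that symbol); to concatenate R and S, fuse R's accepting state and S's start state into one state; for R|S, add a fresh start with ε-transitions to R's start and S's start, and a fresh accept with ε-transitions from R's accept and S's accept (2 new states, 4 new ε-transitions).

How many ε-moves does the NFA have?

Bottom-up over the parse tree:
Each of the 3 symbol leaves contributes 0 ε-transitions.
  b | c : 4 ε-transitions
  (b | c)b : 4 ε-transitions

4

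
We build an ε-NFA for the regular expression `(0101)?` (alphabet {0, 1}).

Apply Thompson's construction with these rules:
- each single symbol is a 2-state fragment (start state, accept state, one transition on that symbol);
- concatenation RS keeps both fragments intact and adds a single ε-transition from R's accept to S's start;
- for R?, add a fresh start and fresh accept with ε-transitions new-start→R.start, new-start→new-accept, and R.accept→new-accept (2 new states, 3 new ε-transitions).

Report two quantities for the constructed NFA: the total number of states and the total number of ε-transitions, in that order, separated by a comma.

10, 6

Building bottom-up:
Each of the 4 symbol leaves contributes 2 states and 0 ε-transitions.
  0101 — 8 states, 3 ε-transitions
  (0101)? — 10 states, 6 ε-transitions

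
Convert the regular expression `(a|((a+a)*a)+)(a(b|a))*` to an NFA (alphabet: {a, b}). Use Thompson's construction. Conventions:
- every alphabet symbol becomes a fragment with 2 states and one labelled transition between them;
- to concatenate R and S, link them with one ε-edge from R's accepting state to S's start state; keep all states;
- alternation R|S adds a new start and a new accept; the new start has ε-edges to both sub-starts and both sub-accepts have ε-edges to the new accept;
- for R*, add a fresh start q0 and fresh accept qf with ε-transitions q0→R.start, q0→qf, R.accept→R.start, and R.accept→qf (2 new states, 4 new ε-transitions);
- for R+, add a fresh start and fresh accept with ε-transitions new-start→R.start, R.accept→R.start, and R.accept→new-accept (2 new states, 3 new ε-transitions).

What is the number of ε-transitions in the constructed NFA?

26

By structural recursion:
Each of the 7 symbol leaves contributes 0 ε-transitions.
  a+ = 3 ε-transitions
  a+a = 4 ε-transitions
  (a+a)* = 8 ε-transitions
  (a+a)*a = 9 ε-transitions
  ((a+a)*a)+ = 12 ε-transitions
  a|((a+a)*a)+ = 16 ε-transitions
  b|a = 4 ε-transitions
  a(b|a) = 5 ε-transitions
  (a(b|a))* = 9 ε-transitions
  (a|((a+a)*a)+)(a(b|a))* = 26 ε-transitions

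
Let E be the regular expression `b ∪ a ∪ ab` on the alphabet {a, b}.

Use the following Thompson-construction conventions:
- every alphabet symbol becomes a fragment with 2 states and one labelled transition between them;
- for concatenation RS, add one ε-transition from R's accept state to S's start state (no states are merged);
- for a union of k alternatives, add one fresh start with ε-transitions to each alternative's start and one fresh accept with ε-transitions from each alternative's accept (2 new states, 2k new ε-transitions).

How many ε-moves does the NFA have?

7

Bottom-up over the parse tree:
Each of the 4 symbol leaves contributes 0 ε-transitions.
  ab = 1 ε-transition
  b ∪ a ∪ ab = 7 ε-transitions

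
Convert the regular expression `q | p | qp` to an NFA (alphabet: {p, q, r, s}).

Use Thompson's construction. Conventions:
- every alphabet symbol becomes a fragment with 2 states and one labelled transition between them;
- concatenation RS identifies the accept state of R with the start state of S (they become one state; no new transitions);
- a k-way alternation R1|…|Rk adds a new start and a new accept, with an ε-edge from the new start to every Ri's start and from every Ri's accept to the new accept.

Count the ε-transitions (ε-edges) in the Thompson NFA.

6

Building bottom-up:
Each of the 4 symbol leaves contributes 0 ε-transitions.
  qp = 0 ε-transitions
  q | p | qp = 6 ε-transitions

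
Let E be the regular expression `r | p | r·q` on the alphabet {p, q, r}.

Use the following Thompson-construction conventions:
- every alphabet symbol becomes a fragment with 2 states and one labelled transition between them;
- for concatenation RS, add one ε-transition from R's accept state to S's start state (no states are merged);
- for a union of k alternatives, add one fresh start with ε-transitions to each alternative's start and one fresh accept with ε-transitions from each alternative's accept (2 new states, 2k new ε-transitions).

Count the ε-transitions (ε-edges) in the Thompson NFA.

Bottom-up over the parse tree:
Each of the 4 symbol leaves contributes 0 ε-transitions.
  r·q = 1 ε-transition
  r | p | r·q = 7 ε-transitions

7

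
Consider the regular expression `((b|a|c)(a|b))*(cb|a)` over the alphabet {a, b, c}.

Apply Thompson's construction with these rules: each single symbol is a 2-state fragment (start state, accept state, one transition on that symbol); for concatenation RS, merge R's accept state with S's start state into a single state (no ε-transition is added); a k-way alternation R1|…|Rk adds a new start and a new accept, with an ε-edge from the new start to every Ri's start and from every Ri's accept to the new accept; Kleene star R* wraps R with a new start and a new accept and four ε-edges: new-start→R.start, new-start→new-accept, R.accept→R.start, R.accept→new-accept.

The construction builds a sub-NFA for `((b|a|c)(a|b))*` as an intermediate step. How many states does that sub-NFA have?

15

Fragment for `((b|a|c)(a|b))*`:
Each of the 5 symbol leaves contributes a 2-state fragment.
  b|a|c = 8 states
  a|b = 6 states
  (b|a|c)(a|b) = 13 states
  ((b|a|c)(a|b))* = 15 states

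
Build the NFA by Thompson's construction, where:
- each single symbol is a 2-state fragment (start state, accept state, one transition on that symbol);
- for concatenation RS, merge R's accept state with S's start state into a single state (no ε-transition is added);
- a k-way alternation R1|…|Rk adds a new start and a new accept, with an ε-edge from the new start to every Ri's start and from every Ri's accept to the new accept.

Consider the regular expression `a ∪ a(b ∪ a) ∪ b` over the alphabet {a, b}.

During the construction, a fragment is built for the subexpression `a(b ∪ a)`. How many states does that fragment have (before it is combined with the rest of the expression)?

7

Fragment for `a(b ∪ a)`:
Each of the 3 symbol leaves contributes a 2-state fragment.
  b ∪ a : 6 states
  a(b ∪ a) : 7 states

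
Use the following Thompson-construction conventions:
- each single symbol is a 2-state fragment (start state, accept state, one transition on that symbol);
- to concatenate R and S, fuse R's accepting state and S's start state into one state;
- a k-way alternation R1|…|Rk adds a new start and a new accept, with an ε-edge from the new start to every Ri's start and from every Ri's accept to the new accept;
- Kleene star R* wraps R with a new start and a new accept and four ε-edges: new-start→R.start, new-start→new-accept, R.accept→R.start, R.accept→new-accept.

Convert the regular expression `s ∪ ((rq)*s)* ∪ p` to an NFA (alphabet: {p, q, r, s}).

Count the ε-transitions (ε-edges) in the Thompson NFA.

Recursing over subexpressions:
Each of the 5 symbol leaves contributes 0 ε-transitions.
  rq → 0 ε-transitions
  (rq)* → 4 ε-transitions
  (rq)*s → 4 ε-transitions
  ((rq)*s)* → 8 ε-transitions
  s ∪ ((rq)*s)* ∪ p → 14 ε-transitions

14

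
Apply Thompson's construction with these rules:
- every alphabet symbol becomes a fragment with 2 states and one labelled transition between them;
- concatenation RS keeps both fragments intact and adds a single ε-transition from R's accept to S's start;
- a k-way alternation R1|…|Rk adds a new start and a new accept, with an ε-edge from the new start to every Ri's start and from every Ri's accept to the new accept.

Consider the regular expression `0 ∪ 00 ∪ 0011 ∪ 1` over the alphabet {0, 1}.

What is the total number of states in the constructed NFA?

Recursing over subexpressions:
Each of the 8 symbol leaves contributes a 2-state fragment.
  00 — 4 states
  0011 — 8 states
  0 ∪ 00 ∪ 0011 ∪ 1 — 18 states

18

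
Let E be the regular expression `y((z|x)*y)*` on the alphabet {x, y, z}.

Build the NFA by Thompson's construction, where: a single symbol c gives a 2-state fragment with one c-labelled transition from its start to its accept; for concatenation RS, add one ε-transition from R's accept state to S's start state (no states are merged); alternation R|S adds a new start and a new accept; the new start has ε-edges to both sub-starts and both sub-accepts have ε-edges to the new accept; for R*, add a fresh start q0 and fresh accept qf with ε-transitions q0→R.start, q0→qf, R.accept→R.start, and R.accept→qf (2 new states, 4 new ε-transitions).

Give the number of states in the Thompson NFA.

By structural recursion:
Each of the 4 symbol leaves contributes a 2-state fragment.
  z|x → 6 states
  (z|x)* → 8 states
  (z|x)*y → 10 states
  ((z|x)*y)* → 12 states
  y((z|x)*y)* → 14 states

14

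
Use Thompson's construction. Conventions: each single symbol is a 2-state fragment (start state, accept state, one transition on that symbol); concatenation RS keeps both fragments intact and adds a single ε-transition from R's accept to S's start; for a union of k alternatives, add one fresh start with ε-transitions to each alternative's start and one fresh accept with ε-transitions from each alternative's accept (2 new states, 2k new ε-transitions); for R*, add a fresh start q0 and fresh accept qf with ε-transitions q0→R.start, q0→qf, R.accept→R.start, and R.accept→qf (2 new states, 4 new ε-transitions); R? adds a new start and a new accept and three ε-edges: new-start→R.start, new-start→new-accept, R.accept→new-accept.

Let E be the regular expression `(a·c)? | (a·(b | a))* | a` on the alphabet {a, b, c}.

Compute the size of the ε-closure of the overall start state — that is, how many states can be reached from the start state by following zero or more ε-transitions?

Let C(F) = |ε-closure(F.start)| within fragment F, and note whether F accepts ε. Symbol fragments have C = 1 and do not accept ε. Then:
  a·c : |closure| equals the left operand's closure size = 1 (its accept is not ε-reachable, so the closure stops there)
  (a·c)? : |closure| = 1 (new start) + 1 (body) + 1 (new accept, via ε) = 3
  b | a : |closure| = 1 + 1 + 1 = 3 (the new accept is not ε-reachable since no branch accepts ε)
  a·(b | a) : same as the first factor's closure: |closure| = 1
  (a·(b | a))* : new start has ε-edges to the inner start and to the new accept, so |closure| = 2 + 1 = 3
  (a·c)? | (a·(b | a))* | a : |closure| = 1 (new start) + (3 + 3 + 1) + 1 (new accept, since some branch ε-reaches its own accept) = 9

9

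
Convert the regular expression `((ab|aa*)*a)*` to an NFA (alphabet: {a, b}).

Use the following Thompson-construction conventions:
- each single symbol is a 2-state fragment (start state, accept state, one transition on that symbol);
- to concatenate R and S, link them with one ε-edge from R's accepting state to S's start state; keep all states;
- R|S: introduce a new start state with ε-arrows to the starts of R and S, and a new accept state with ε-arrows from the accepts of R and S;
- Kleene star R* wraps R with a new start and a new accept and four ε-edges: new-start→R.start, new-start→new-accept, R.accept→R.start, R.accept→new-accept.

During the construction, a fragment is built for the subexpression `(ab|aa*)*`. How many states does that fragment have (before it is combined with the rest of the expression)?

14

Fragment for `(ab|aa*)*`:
Each of the 4 symbol leaves contributes a 2-state fragment.
  ab = 4 states
  a* = 4 states
  aa* = 6 states
  ab|aa* = 12 states
  (ab|aa*)* = 14 states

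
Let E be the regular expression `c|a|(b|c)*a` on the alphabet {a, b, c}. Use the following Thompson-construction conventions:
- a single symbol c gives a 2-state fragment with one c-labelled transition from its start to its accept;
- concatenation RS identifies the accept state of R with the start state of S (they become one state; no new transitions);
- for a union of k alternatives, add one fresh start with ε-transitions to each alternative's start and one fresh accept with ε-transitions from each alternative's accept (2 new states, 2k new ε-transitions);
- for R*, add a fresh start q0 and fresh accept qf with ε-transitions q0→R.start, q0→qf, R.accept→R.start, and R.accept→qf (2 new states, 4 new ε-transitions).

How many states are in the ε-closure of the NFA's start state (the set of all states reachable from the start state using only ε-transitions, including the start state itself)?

8

Let C(F) = |ε-closure(F.start)| within fragment F, and note whether F accepts ε. Symbol fragments have C = 1 and do not accept ε. Then:
  b|c — new start ε-reaches every alternative's start; none of them accept ε, so the new accept is not reached: C = 1 + 1 + 1 = 3
  (b|c)* — new start has ε-edges to the inner start and to the new accept, so C = 2 + 3 = 5
  (b|c)*a — C = 5 + (1−1) = 5 (closure spills across the concat boundary because the left factor accepts ε)
  c|a|(b|c)*a — C = 1 + 1 + 1 + 5 = 8 (the new accept is not ε-reachable since no branch accepts ε)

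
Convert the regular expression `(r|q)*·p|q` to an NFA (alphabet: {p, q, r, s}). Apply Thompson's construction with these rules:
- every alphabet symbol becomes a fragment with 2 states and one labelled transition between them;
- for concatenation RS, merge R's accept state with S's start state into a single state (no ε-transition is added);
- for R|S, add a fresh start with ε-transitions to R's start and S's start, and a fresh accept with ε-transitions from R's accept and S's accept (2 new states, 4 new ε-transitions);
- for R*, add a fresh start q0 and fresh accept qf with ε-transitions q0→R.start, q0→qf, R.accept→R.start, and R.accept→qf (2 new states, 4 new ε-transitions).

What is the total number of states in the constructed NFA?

13

Building bottom-up:
Each of the 4 symbol leaves contributes a 2-state fragment.
  r|q → 6 states
  (r|q)* → 8 states
  (r|q)*·p → 9 states
  (r|q)*·p|q → 13 states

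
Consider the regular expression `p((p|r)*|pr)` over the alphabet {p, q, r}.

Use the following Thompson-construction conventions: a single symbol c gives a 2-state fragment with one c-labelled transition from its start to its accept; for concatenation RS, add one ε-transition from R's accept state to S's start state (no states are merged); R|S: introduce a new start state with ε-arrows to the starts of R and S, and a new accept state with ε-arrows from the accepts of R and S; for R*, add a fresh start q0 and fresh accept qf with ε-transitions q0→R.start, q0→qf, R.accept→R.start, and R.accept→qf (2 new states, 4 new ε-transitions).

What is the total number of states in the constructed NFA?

16

Bottom-up over the parse tree:
Each of the 5 symbol leaves contributes a 2-state fragment.
  p|r — 6 states
  (p|r)* — 8 states
  pr — 4 states
  (p|r)*|pr — 14 states
  p((p|r)*|pr) — 16 states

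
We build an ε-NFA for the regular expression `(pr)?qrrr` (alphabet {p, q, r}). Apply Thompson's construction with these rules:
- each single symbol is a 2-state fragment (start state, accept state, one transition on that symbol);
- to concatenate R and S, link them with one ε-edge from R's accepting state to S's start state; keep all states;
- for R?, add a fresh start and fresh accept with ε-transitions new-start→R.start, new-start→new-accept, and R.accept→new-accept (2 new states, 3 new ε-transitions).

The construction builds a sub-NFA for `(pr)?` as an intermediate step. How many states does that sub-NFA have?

6

Fragment for `(pr)?`:
Each of the 2 symbol leaves contributes a 2-state fragment.
  pr → 4 states
  (pr)? → 6 states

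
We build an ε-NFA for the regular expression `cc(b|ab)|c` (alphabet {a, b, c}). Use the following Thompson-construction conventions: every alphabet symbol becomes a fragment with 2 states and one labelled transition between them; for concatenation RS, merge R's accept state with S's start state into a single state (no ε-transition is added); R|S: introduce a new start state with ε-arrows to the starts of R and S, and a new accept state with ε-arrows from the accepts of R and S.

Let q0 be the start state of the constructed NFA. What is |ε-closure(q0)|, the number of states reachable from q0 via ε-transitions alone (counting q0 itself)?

Work bottom-up. For each fragment F, track |ε-closure(F.start)| and whether F's accept lies in that closure (i.e. whether F accepts ε). A single-symbol fragment has closure size 1 and does not accept ε.
  ab : same as the first factor's closure: |closure| = 1
  b|ab : new start ε-reaches every alternative's start; none of them accept ε, so the new accept is not reached: |closure| = 1 + 1 + 1 = 3
  cc(b|ab) : |closure| equals the left operand's closure size = 1 (its accept is not ε-reachable, so the closure stops there)
  cc(b|ab)|c : |closure| = 1 + 1 + 1 = 3 (the new accept is not ε-reachable since no branch accepts ε)

3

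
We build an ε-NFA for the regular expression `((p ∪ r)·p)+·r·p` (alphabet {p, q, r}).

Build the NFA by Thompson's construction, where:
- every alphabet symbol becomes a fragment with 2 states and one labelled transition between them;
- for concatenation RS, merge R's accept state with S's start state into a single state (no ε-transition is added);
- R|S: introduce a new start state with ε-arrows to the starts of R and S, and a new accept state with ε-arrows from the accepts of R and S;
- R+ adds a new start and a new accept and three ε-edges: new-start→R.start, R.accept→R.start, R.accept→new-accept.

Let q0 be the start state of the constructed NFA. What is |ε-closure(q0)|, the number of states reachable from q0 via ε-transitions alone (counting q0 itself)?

4

Let C(F) = |ε-closure(F.start)| within fragment F, and note whether F accepts ε. Symbol fragments have C = 1 and do not accept ε. Then:
  p ∪ r → |closure| = 1 + 1 + 1 = 3 (the new accept is not ε-reachable since no branch accepts ε)
  (p ∪ r)·p → same as the first factor's closure: |closure| = 3
  ((p ∪ r)·p)+ → new start ε-reaches only the body's start; the new accept needs a symbol first: |closure| = 1 + 3 = 4
  ((p ∪ r)·p)+·r·p → |closure| equals the left operand's closure size = 4 (its accept is not ε-reachable, so the closure stops there)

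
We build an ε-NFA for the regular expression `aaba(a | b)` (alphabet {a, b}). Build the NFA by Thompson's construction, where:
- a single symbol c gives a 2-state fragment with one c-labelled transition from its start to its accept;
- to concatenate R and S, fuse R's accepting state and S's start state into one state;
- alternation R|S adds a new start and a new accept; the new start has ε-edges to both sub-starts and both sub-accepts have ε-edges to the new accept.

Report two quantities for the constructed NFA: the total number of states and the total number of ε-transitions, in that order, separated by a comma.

Per subexpression:
Each of the 6 symbol leaves contributes 2 states and 0 ε-transitions.
  a | b → 6 states, 4 ε-transitions
  aaba(a | b) → 10 states, 4 ε-transitions

10, 4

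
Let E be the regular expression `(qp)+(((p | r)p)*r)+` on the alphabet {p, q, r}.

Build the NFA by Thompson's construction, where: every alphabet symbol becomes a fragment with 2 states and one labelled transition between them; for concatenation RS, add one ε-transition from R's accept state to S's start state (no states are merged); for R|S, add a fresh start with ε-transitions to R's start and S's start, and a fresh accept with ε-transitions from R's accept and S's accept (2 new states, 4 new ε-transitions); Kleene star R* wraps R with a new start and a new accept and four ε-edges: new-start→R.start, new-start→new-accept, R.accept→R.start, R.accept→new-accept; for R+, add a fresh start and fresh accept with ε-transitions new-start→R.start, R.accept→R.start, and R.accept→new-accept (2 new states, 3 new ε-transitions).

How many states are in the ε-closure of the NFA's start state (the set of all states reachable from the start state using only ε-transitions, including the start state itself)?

Work bottom-up. For each fragment F, track |ε-closure(F.start)| and whether F's accept lies in that closure (i.e. whether F accepts ε). A single-symbol fragment has closure size 1 and does not accept ε.
  qp — same as the first factor's closure: |ε-closure| = 1
  (qp)+ — new start ε-reaches only the body's start; the new accept needs a symbol first: |ε-closure| = 1 + 1 = 2
  p | r — |ε-closure| = 1 + 1 + 1 = 3 (the new accept is not ε-reachable since no branch accepts ε)
  (p | r)p — same as the first factor's closure: |ε-closure| = 3
  ((p | r)p)* — |ε-closure| = 1 (new start) + 3 (body) + 1 (new accept) = 5
  ((p | r)p)*r — |ε-closure| = 5 + 1 = 6 (closure spills across the concat boundary because the left factor accepts ε)
  (((p | r)p)*r)+ — new start ε-reaches only the body's start; the new accept needs a symbol first: |ε-closure| = 1 + 6 = 7
  (qp)+(((p | r)p)*r)+ — |ε-closure| equals the left operand's closure size = 2 (its accept is not ε-reachable, so the closure stops there)

2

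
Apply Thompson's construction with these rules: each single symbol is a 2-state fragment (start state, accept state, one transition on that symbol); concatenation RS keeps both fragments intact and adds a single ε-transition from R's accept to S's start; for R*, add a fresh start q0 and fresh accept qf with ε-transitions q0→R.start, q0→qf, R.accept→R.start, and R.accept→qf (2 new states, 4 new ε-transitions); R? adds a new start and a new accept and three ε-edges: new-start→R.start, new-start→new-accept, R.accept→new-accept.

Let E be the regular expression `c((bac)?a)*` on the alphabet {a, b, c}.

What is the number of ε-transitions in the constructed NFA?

By structural recursion:
Each of the 5 symbol leaves contributes 0 ε-transitions.
  bac = 2 ε-transitions
  (bac)? = 5 ε-transitions
  (bac)?a = 6 ε-transitions
  ((bac)?a)* = 10 ε-transitions
  c((bac)?a)* = 11 ε-transitions

11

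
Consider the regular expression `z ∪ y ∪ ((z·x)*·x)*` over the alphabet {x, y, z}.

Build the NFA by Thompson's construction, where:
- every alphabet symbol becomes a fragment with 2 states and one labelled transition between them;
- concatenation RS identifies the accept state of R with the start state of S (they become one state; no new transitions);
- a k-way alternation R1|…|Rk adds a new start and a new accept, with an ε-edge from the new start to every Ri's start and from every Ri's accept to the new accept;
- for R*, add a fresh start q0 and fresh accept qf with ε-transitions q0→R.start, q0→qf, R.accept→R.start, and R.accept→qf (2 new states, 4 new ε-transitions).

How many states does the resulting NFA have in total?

Bottom-up over the parse tree:
Each of the 5 symbol leaves contributes a 2-state fragment.
  z·x — 3 states
  (z·x)* — 5 states
  (z·x)*·x — 6 states
  ((z·x)*·x)* — 8 states
  z ∪ y ∪ ((z·x)*·x)* — 14 states

14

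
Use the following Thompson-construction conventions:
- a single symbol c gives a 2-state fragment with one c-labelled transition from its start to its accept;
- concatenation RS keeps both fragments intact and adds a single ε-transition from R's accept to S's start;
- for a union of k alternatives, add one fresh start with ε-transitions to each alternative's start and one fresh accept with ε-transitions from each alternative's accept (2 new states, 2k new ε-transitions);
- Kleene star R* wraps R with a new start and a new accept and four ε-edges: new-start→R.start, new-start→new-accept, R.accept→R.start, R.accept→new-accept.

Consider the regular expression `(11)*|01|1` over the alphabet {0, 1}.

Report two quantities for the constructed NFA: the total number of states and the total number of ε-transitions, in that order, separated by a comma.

Recursing over subexpressions:
Each of the 5 symbol leaves contributes 2 states and 0 ε-transitions.
  11 → 4 states, 1 ε-transition
  (11)* → 6 states, 5 ε-transitions
  01 → 4 states, 1 ε-transition
  (11)*|01|1 → 14 states, 12 ε-transitions

14, 12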